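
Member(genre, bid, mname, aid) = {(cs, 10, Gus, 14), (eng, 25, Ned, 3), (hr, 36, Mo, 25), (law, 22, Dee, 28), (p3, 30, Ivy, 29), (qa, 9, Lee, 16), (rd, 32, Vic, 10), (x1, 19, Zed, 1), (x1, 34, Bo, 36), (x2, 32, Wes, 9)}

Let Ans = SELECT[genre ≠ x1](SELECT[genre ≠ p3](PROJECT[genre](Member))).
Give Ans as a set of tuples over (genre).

Keep only column(s) genre (1 duplicate(s) eliminated): {cs, eng, hr, law, p3, qa, rd, x1, x2}
Apply σ_{genre ≠ p3}; surviving tuples: {cs, eng, hr, law, qa, rd, x1, x2}
Apply σ_{genre ≠ x1}; surviving tuples: {cs, eng, hr, law, qa, rd, x2}

{cs, eng, hr, law, qa, rd, x2}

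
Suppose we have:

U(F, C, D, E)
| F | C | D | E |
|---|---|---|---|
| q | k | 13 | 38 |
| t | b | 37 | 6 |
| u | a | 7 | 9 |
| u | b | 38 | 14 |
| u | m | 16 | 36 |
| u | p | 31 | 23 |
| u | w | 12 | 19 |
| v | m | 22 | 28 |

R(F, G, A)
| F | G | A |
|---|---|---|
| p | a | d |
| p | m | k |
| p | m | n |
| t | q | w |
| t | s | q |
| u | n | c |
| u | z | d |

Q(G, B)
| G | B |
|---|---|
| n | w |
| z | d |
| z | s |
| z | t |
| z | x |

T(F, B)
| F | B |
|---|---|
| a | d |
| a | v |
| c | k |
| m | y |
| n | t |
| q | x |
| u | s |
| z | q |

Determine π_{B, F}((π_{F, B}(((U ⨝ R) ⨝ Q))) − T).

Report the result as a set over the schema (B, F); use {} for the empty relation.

U ⋈ R (natural join on F): {(t, b, 37, 6, q, w), (t, b, 37, 6, s, q), (u, a, 7, 9, n, c), (u, a, 7, 9, z, d), (u, b, 38, 14, n, c), (u, b, 38, 14, z, d), (u, m, 16, 36, n, c), (u, m, 16, 36, z, d), (u, p, 31, 23, n, c), (u, p, 31, 23, z, d), (u, w, 12, 19, n, c), (u, w, 12, 19, z, d)}
(U ⨝ R) ⋈ Q (natural join on G): {(u, a, 7, 9, n, c, w), (u, a, 7, 9, z, d, d), (u, a, 7, 9, z, d, s), (u, a, 7, 9, z, d, t), (u, a, 7, 9, z, d, x), (u, b, 38, 14, n, c, w), (u, b, 38, 14, z, d, d), (u, b, 38, 14, z, d, s), (u, b, 38, 14, z, d, t), (u, b, 38, 14, z, d, x), (u, m, 16, 36, n, c, w), (u, m, 16, 36, z, d, d), (u, m, 16, 36, z, d, s), (u, m, 16, 36, z, d, t), (u, m, 16, 36, z, d, x), (u, p, 31, 23, n, c, w), (u, p, 31, 23, z, d, d), (u, p, 31, 23, z, d, s), (u, p, 31, 23, z, d, t), (u, p, 31, 23, z, d, x), (u, w, 12, 19, n, c, w), (u, w, 12, 19, z, d, d), (u, w, 12, 19, z, d, s), (u, w, 12, 19, z, d, t), (u, w, 12, 19, z, d, x)}
Projecting to F, B (20 duplicate(s) eliminated): {(u, d), (u, s), (u, t), (u, w), (u, x)}
Taking the difference: {(u, d), (u, t), (u, w), (u, x)}
Projecting to B, F: {(d, u), (t, u), (w, u), (x, u)}

{(d, u), (t, u), (w, u), (x, u)}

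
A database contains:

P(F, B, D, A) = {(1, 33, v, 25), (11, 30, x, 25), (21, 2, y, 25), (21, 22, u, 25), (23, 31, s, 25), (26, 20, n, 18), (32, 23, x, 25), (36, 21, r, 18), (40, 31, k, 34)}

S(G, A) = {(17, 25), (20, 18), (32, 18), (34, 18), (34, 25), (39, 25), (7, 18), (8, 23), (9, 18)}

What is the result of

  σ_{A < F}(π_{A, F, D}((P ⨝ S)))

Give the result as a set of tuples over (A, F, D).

Joining P and S on A yields {(1, 33, v, 25, 17), (1, 33, v, 25, 34), (1, 33, v, 25, 39), (11, 30, x, 25, 17), (11, 30, x, 25, 34), (11, 30, x, 25, 39), (21, 2, y, 25, 17), (21, 2, y, 25, 34), (21, 2, y, 25, 39), (21, 22, u, 25, 17), (21, 22, u, 25, 34), (21, 22, u, 25, 39), (23, 31, s, 25, 17), (23, 31, s, 25, 34), (23, 31, s, 25, 39), (26, 20, n, 18, 20), (26, 20, n, 18, 32), (26, 20, n, 18, 34), (26, 20, n, 18, 7), (26, 20, n, 18, 9), (32, 23, x, 25, 17), (32, 23, x, 25, 34), (32, 23, x, 25, 39), (36, 21, r, 18, 20), (36, 21, r, 18, 32), (36, 21, r, 18, 34), (36, 21, r, 18, 7), (36, 21, r, 18, 9)}.
π[A, F, D]: project onto (A, F, D) (20 duplicate(s) eliminated) → {(18, 26, n), (18, 36, r), (25, 1, v), (25, 11, x), (25, 21, u), (25, 21, y), (25, 23, s), (25, 32, x)}
Filtering on A < F leaves {(18, 26, n), (18, 36, r), (25, 32, x)}.

{(18, 26, n), (18, 36, r), (25, 32, x)}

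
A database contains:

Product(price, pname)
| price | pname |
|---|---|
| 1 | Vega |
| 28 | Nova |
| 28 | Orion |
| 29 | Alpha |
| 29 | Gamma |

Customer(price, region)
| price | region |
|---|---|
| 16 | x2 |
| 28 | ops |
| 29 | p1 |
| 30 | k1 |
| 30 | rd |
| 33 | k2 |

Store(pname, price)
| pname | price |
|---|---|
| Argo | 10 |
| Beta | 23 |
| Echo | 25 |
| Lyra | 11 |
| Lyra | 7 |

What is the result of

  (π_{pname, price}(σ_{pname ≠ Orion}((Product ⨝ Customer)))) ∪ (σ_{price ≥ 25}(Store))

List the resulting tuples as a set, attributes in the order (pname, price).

{(Alpha, 29), (Echo, 25), (Gamma, 29), (Nova, 28)}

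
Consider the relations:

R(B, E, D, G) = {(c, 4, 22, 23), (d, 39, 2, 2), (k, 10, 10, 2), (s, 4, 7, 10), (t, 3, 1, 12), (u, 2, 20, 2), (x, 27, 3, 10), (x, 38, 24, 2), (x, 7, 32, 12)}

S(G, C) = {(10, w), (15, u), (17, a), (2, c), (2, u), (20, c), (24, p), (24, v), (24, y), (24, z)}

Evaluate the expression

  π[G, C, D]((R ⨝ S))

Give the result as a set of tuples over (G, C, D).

Joining R and S on G yields {(d, 39, 2, 2, c), (d, 39, 2, 2, u), (k, 10, 10, 2, c), (k, 10, 10, 2, u), (s, 4, 7, 10, w), (u, 2, 20, 2, c), (u, 2, 20, 2, u), (x, 27, 3, 10, w), (x, 38, 24, 2, c), (x, 38, 24, 2, u)}.
π_{G, C, D} gives {(10, w, 3), (10, w, 7), (2, c, 10), (2, c, 2), (2, c, 20), (2, c, 24), (2, u, 10), (2, u, 2), (2, u, 20), (2, u, 24)}.

{(10, w, 3), (10, w, 7), (2, c, 10), (2, c, 2), (2, c, 20), (2, c, 24), (2, u, 10), (2, u, 2), (2, u, 20), (2, u, 24)}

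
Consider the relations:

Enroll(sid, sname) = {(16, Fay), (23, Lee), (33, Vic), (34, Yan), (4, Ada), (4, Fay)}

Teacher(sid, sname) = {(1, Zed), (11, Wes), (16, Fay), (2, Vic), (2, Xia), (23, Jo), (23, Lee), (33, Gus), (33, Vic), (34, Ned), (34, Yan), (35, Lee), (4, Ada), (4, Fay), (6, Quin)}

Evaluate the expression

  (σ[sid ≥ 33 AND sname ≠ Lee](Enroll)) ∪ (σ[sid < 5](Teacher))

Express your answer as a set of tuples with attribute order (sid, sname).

σ[sid ≥ 33 AND sname ≠ Lee]: keep tuples satisfying sid ≥ 33 AND sname ≠ Lee → {(33, Vic), (34, Yan)}
σ[sid < 5]: keep tuples satisfying sid < 5 → {(1, Zed), (2, Vic), (2, Xia), (4, Ada), (4, Fay)}
Union: {(33, Vic), (34, Yan)} with {(1, Zed), (2, Vic), (2, Xia), (4, Ada), (4, Fay)} → {(1, Zed), (2, Vic), (2, Xia), (33, Vic), (34, Yan), (4, Ada), (4, Fay)}

{(1, Zed), (2, Vic), (2, Xia), (33, Vic), (34, Yan), (4, Ada), (4, Fay)}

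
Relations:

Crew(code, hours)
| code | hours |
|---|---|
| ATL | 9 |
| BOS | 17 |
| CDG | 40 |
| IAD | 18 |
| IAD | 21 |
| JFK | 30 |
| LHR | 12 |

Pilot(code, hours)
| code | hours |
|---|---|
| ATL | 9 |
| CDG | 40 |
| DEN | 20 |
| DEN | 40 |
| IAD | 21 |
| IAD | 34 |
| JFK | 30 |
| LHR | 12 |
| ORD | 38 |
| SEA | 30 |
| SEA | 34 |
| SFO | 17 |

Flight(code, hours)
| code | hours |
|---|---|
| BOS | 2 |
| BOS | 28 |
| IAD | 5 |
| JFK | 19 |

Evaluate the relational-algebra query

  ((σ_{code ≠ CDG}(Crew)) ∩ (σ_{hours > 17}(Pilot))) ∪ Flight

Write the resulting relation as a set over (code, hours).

Apply σ_{code ≠ CDG}; surviving tuples: {(ATL, 9), (BOS, 17), (IAD, 18), (IAD, 21), (JFK, 30), (LHR, 12)}
Apply σ_{hours > 17}; surviving tuples: {(CDG, 40), (DEN, 20), (DEN, 40), (IAD, 21), (IAD, 34), (JFK, 30), (ORD, 38), (SEA, 30), (SEA, 34)}
Taking the intersection: {(IAD, 21), (JFK, 30)}
Taking the union: {(BOS, 2), (BOS, 28), (IAD, 21), (IAD, 5), (JFK, 19), (JFK, 30)}

{(BOS, 2), (BOS, 28), (IAD, 21), (IAD, 5), (JFK, 19), (JFK, 30)}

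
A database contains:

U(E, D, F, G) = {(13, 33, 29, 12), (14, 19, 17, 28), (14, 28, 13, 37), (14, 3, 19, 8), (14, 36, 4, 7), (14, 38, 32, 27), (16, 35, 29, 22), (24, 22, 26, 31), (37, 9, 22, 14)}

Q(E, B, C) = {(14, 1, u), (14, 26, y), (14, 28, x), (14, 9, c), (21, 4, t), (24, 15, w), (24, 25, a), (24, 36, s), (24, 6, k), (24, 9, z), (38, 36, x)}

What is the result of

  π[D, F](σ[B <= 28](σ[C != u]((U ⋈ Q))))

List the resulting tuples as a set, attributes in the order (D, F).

Joining U and Q on E yields {(14, 19, 17, 28, 1, u), (14, 19, 17, 28, 26, y), (14, 19, 17, 28, 28, x), (14, 19, 17, 28, 9, c), (14, 28, 13, 37, 1, u), (14, 28, 13, 37, 26, y), (14, 28, 13, 37, 28, x), (14, 28, 13, 37, 9, c), (14, 3, 19, 8, 1, u), (14, 3, 19, 8, 26, y), (14, 3, 19, 8, 28, x), (14, 3, 19, 8, 9, c), (14, 36, 4, 7, 1, u), (14, 36, 4, 7, 26, y), (14, 36, 4, 7, 28, x), (14, 36, 4, 7, 9, c), (14, 38, 32, 27, 1, u), (14, 38, 32, 27, 26, y), (14, 38, 32, 27, 28, x), (14, 38, 32, 27, 9, c), (24, 22, 26, 31, 15, w), (24, 22, 26, 31, 25, a), (24, 22, 26, 31, 36, s), (24, 22, 26, 31, 6, k), (24, 22, 26, 31, 9, z)}.
Selection C != u: {(14, 19, 17, 28, 26, y), (14, 19, 17, 28, 28, x), (14, 19, 17, 28, 9, c), (14, 28, 13, 37, 26, y), (14, 28, 13, 37, 28, x), (14, 28, 13, 37, 9, c), (14, 3, 19, 8, 26, y), (14, 3, 19, 8, 28, x), (14, 3, 19, 8, 9, c), (14, 36, 4, 7, 26, y), (14, 36, 4, 7, 28, x), (14, 36, 4, 7, 9, c), (14, 38, 32, 27, 26, y), (14, 38, 32, 27, 28, x), (14, 38, 32, 27, 9, c), (24, 22, 26, 31, 15, w), (24, 22, 26, 31, 25, a), (24, 22, 26, 31, 36, s), (24, 22, 26, 31, 6, k), (24, 22, 26, 31, 9, z)}
Selection B <= 28: {(14, 19, 17, 28, 26, y), (14, 19, 17, 28, 28, x), (14, 19, 17, 28, 9, c), (14, 28, 13, 37, 26, y), (14, 28, 13, 37, 28, x), (14, 28, 13, 37, 9, c), (14, 3, 19, 8, 26, y), (14, 3, 19, 8, 28, x), (14, 3, 19, 8, 9, c), (14, 36, 4, 7, 26, y), (14, 36, 4, 7, 28, x), (14, 36, 4, 7, 9, c), (14, 38, 32, 27, 26, y), (14, 38, 32, 27, 28, x), (14, 38, 32, 27, 9, c), (24, 22, 26, 31, 15, w), (24, 22, 26, 31, 25, a), (24, 22, 26, 31, 6, k), (24, 22, 26, 31, 9, z)}
Projecting to D, F (13 duplicate(s) eliminated): {(19, 17), (22, 26), (28, 13), (3, 19), (36, 4), (38, 32)}

{(19, 17), (22, 26), (28, 13), (3, 19), (36, 4), (38, 32)}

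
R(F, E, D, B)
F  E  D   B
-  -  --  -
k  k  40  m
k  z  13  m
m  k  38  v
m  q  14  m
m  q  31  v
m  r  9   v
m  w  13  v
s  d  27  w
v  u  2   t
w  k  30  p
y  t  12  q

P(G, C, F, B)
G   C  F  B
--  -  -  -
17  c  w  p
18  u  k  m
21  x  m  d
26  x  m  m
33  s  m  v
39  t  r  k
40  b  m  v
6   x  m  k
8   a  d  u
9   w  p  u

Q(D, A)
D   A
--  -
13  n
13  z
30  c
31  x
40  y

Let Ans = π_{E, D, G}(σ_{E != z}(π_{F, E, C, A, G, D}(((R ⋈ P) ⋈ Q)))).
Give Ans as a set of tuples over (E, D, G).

{(k, 30, 17), (k, 40, 18), (q, 31, 33), (q, 31, 40), (w, 13, 33), (w, 13, 40)}

Joining R and P on F, B yields {(k, k, 40, m, 18, u), (k, z, 13, m, 18, u), (m, k, 38, v, 33, s), (m, k, 38, v, 40, b), (m, q, 14, m, 26, x), (m, q, 31, v, 33, s), (m, q, 31, v, 40, b), (m, r, 9, v, 33, s), (m, r, 9, v, 40, b), (m, w, 13, v, 33, s), (m, w, 13, v, 40, b), (w, k, 30, p, 17, c)}.
Joining (R ⋈ P) and Q on D yields {(k, k, 40, m, 18, u, y), (k, z, 13, m, 18, u, n), (k, z, 13, m, 18, u, z), (m, q, 31, v, 33, s, x), (m, q, 31, v, 40, b, x), (m, w, 13, v, 33, s, n), (m, w, 13, v, 33, s, z), (m, w, 13, v, 40, b, n), (m, w, 13, v, 40, b, z), (w, k, 30, p, 17, c, c)}.
π_{F, E, C, A, G, D} gives {(k, k, u, y, 18, 40), (k, z, u, n, 18, 13), (k, z, u, z, 18, 13), (m, q, b, x, 40, 31), (m, q, s, x, 33, 31), (m, w, b, n, 40, 13), (m, w, b, z, 40, 13), (m, w, s, n, 33, 13), (m, w, s, z, 33, 13), (w, k, c, c, 17, 30)}.
σ[E != z]: keep tuples satisfying E != z → {(k, k, u, y, 18, 40), (m, q, b, x, 40, 31), (m, q, s, x, 33, 31), (m, w, b, n, 40, 13), (m, w, b, z, 40, 13), (m, w, s, n, 33, 13), (m, w, s, z, 33, 13), (w, k, c, c, 17, 30)}
π_{E, D, G} gives {(k, 30, 17), (k, 40, 18), (q, 31, 33), (q, 31, 40), (w, 13, 33), (w, 13, 40)} (2 duplicate(s) eliminated).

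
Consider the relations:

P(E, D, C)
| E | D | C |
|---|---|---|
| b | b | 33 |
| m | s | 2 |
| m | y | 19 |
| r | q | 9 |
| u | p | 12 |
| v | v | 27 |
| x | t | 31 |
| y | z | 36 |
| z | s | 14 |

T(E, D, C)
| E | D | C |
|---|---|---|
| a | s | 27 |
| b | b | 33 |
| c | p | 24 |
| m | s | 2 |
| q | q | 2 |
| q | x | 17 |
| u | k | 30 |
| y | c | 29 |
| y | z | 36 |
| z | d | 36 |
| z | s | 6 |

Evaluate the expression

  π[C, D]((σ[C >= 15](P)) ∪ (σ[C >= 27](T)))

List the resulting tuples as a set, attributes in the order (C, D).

{(19, y), (27, s), (27, v), (29, c), (30, k), (31, t), (33, b), (36, d), (36, z)}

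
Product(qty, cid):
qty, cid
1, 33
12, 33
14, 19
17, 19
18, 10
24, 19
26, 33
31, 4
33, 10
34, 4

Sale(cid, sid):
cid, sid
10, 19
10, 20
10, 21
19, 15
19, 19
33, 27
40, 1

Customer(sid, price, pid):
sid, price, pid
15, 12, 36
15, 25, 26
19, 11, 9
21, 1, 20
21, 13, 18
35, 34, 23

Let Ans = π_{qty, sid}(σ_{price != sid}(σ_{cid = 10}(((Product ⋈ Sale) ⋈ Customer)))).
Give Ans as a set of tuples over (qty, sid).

{(18, 19), (18, 21), (33, 19), (33, 21)}

Natural join on cid: {(1, 33, 27), (12, 33, 27), (14, 19, 15), (14, 19, 19), (17, 19, 15), (17, 19, 19), (18, 10, 19), (18, 10, 20), (18, 10, 21), (24, 19, 15), (24, 19, 19), (26, 33, 27), (33, 10, 19), (33, 10, 20), (33, 10, 21)}
Natural join on sid: {(14, 19, 15, 12, 36), (14, 19, 15, 25, 26), (14, 19, 19, 11, 9), (17, 19, 15, 12, 36), (17, 19, 15, 25, 26), (17, 19, 19, 11, 9), (18, 10, 19, 11, 9), (18, 10, 21, 1, 20), (18, 10, 21, 13, 18), (24, 19, 15, 12, 36), (24, 19, 15, 25, 26), (24, 19, 19, 11, 9), (33, 10, 19, 11, 9), (33, 10, 21, 1, 20), (33, 10, 21, 13, 18)}
Filtering on cid = 10 leaves {(18, 10, 19, 11, 9), (18, 10, 21, 1, 20), (18, 10, 21, 13, 18), (33, 10, 19, 11, 9), (33, 10, 21, 1, 20), (33, 10, 21, 13, 18)}.
Filtering on price != sid leaves {(18, 10, 19, 11, 9), (18, 10, 21, 1, 20), (18, 10, 21, 13, 18), (33, 10, 19, 11, 9), (33, 10, 21, 1, 20), (33, 10, 21, 13, 18)}.
π_{qty, sid} gives {(18, 19), (18, 21), (33, 19), (33, 21)} (2 duplicate(s) eliminated).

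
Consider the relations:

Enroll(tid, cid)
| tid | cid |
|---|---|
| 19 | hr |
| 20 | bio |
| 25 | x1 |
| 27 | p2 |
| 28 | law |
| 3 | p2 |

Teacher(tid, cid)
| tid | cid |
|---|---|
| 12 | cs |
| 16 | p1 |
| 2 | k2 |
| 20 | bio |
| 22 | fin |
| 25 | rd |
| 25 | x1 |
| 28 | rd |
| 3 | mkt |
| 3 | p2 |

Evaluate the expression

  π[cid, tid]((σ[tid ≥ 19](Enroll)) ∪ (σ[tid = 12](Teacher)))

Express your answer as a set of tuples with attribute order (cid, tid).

σ[tid ≥ 19]: keep tuples satisfying tid ≥ 19 → {(19, hr), (20, bio), (25, x1), (27, p2), (28, law)}
σ[tid = 12]: keep tuples satisfying tid = 12 → {(12, cs)}
Taking the union: {(12, cs), (19, hr), (20, bio), (25, x1), (27, p2), (28, law)}
Projecting to cid, tid: {(bio, 20), (cs, 12), (hr, 19), (law, 28), (p2, 27), (x1, 25)}

{(bio, 20), (cs, 12), (hr, 19), (law, 28), (p2, 27), (x1, 25)}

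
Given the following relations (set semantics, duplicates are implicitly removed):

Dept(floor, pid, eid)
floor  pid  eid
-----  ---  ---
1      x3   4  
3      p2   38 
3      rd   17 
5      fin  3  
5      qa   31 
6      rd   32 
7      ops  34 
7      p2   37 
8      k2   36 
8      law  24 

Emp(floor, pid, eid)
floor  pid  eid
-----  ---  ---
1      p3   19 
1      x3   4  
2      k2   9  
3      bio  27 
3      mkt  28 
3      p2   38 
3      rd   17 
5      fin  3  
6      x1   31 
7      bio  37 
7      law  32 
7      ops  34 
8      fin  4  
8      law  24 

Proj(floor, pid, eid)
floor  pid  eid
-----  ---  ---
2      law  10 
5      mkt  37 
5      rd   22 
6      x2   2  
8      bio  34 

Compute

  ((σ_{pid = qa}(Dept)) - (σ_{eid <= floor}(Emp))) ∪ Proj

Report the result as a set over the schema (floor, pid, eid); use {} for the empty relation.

{(2, law, 10), (5, mkt, 37), (5, qa, 31), (5, rd, 22), (6, x2, 2), (8, bio, 34)}

Selection pid = qa: {(5, qa, 31)}
Selection eid <= floor: {(5, fin, 3), (8, fin, 4)}
Difference: {(5, qa, 31)} with {(5, fin, 3), (8, fin, 4)} → {(5, qa, 31)}
Union: {(5, qa, 31)} with {(2, law, 10), (5, mkt, 37), (5, rd, 22), (6, x2, 2), (8, bio, 34)} → {(2, law, 10), (5, mkt, 37), (5, qa, 31), (5, rd, 22), (6, x2, 2), (8, bio, 34)}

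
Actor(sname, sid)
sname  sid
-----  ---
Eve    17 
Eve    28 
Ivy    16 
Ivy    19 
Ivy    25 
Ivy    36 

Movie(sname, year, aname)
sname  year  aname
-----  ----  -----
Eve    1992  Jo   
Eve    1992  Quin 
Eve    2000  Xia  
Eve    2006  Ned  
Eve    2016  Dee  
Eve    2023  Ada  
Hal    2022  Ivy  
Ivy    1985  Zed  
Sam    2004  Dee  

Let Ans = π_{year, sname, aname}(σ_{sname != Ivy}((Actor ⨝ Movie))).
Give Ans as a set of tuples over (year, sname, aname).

Natural join on sname: {(Eve, 17, 1992, Jo), (Eve, 17, 1992, Quin), (Eve, 17, 2000, Xia), (Eve, 17, 2006, Ned), (Eve, 17, 2016, Dee), (Eve, 17, 2023, Ada), (Eve, 28, 1992, Jo), (Eve, 28, 1992, Quin), (Eve, 28, 2000, Xia), (Eve, 28, 2006, Ned), (Eve, 28, 2016, Dee), (Eve, 28, 2023, Ada), (Ivy, 16, 1985, Zed), (Ivy, 19, 1985, Zed), (Ivy, 25, 1985, Zed), (Ivy, 36, 1985, Zed)}
Filtering on sname != Ivy leaves {(Eve, 17, 1992, Jo), (Eve, 17, 1992, Quin), (Eve, 17, 2000, Xia), (Eve, 17, 2006, Ned), (Eve, 17, 2016, Dee), (Eve, 17, 2023, Ada), (Eve, 28, 1992, Jo), (Eve, 28, 1992, Quin), (Eve, 28, 2000, Xia), (Eve, 28, 2006, Ned), (Eve, 28, 2016, Dee), (Eve, 28, 2023, Ada)}.
Projecting to year, sname, aname (6 duplicate(s) eliminated): {(1992, Eve, Jo), (1992, Eve, Quin), (2000, Eve, Xia), (2006, Eve, Ned), (2016, Eve, Dee), (2023, Eve, Ada)}

{(1992, Eve, Jo), (1992, Eve, Quin), (2000, Eve, Xia), (2006, Eve, Ned), (2016, Eve, Dee), (2023, Eve, Ada)}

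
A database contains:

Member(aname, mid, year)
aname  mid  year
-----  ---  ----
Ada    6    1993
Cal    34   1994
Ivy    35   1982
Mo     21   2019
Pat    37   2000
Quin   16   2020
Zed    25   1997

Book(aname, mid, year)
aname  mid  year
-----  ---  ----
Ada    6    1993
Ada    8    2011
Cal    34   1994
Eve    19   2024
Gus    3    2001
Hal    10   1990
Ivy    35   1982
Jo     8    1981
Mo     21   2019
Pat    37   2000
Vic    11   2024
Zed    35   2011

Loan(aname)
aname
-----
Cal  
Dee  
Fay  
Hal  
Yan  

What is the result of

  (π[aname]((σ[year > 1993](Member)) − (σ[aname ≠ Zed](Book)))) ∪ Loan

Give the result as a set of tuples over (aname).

{Cal, Dee, Fay, Hal, Quin, Yan, Zed}

Filtering on year > 1993 leaves {(Cal, 34, 1994), (Mo, 21, 2019), (Pat, 37, 2000), (Quin, 16, 2020), (Zed, 25, 1997)}.
Filtering on aname ≠ Zed leaves {(Ada, 6, 1993), (Ada, 8, 2011), (Cal, 34, 1994), (Eve, 19, 2024), (Gus, 3, 2001), (Hal, 10, 1990), (Ivy, 35, 1982), (Jo, 8, 1981), (Mo, 21, 2019), (Pat, 37, 2000), (Vic, 11, 2024)}.
Difference: {(Cal, 34, 1994), (Mo, 21, 2019), (Pat, 37, 2000), (Quin, 16, 2020), (Zed, 25, 1997)} with {(Ada, 6, 1993), (Ada, 8, 2011), (Cal, 34, 1994), (Eve, 19, 2024), (Gus, 3, 2001), (Hal, 10, 1990), (Ivy, 35, 1982), (Jo, 8, 1981), (Mo, 21, 2019), (Pat, 37, 2000), (Vic, 11, 2024)} → {(Quin, 16, 2020), (Zed, 25, 1997)}
π_{aname} gives {Quin, Zed}.
Union: {Quin, Zed} with {Cal, Dee, Fay, Hal, Yan} → {Cal, Dee, Fay, Hal, Quin, Yan, Zed}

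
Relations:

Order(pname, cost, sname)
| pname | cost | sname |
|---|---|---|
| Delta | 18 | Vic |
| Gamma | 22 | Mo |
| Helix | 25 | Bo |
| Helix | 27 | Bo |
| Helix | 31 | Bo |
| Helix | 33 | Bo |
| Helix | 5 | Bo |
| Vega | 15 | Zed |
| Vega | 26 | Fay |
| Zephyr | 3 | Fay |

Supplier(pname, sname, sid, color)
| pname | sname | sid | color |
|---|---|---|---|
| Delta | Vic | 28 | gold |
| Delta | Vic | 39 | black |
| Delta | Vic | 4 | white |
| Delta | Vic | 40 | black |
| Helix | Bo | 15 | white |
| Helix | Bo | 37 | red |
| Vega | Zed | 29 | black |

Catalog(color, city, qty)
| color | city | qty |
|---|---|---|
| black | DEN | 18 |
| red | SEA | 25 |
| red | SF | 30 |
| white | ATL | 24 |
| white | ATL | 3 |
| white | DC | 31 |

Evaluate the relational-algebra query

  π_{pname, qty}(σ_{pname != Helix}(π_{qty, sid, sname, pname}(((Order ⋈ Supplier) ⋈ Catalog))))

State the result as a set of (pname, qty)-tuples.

{(Delta, 18), (Delta, 24), (Delta, 3), (Delta, 31), (Vega, 18)}

Natural join on pname, sname: {(Delta, 18, Vic, 28, gold), (Delta, 18, Vic, 39, black), (Delta, 18, Vic, 4, white), (Delta, 18, Vic, 40, black), (Helix, 25, Bo, 15, white), (Helix, 25, Bo, 37, red), (Helix, 27, Bo, 15, white), (Helix, 27, Bo, 37, red), (Helix, 31, Bo, 15, white), (Helix, 31, Bo, 37, red), (Helix, 33, Bo, 15, white), (Helix, 33, Bo, 37, red), (Helix, 5, Bo, 15, white), (Helix, 5, Bo, 37, red), (Vega, 15, Zed, 29, black)}
Natural join on color: {(Delta, 18, Vic, 39, black, DEN, 18), (Delta, 18, Vic, 4, white, ATL, 24), (Delta, 18, Vic, 4, white, ATL, 3), (Delta, 18, Vic, 4, white, DC, 31), (Delta, 18, Vic, 40, black, DEN, 18), (Helix, 25, Bo, 15, white, ATL, 24), (Helix, 25, Bo, 15, white, ATL, 3), (Helix, 25, Bo, 15, white, DC, 31), (Helix, 25, Bo, 37, red, SEA, 25), (Helix, 25, Bo, 37, red, SF, 30), (Helix, 27, Bo, 15, white, ATL, 24), (Helix, 27, Bo, 15, white, ATL, 3), (Helix, 27, Bo, 15, white, DC, 31), (Helix, 27, Bo, 37, red, SEA, 25), (Helix, 27, Bo, 37, red, SF, 30), (Helix, 31, Bo, 15, white, ATL, 24), (Helix, 31, Bo, 15, white, ATL, 3), (Helix, 31, Bo, 15, white, DC, 31), (Helix, 31, Bo, 37, red, SEA, 25), (Helix, 31, Bo, 37, red, SF, 30), (Helix, 33, Bo, 15, white, ATL, 24), (Helix, 33, Bo, 15, white, ATL, 3), (Helix, 33, Bo, 15, white, DC, 31), (Helix, 33, Bo, 37, red, SEA, 25), (Helix, 33, Bo, 37, red, SF, 30), (Helix, 5, Bo, 15, white, ATL, 24), (Helix, 5, Bo, 15, white, ATL, 3), (Helix, 5, Bo, 15, white, DC, 31), (Helix, 5, Bo, 37, red, SEA, 25), (Helix, 5, Bo, 37, red, SF, 30), (Vega, 15, Zed, 29, black, DEN, 18)}
π_{qty, sid, sname, pname} gives {(18, 29, Zed, Vega), (18, 39, Vic, Delta), (18, 40, Vic, Delta), (24, 15, Bo, Helix), (24, 4, Vic, Delta), (25, 37, Bo, Helix), (3, 15, Bo, Helix), (3, 4, Vic, Delta), (30, 37, Bo, Helix), (31, 15, Bo, Helix), (31, 4, Vic, Delta)} (20 duplicate(s) eliminated).
σ[pname != Helix]: keep tuples satisfying pname != Helix → {(18, 29, Zed, Vega), (18, 39, Vic, Delta), (18, 40, Vic, Delta), (24, 4, Vic, Delta), (3, 4, Vic, Delta), (31, 4, Vic, Delta)}
π_{pname, qty} gives {(Delta, 18), (Delta, 24), (Delta, 3), (Delta, 31), (Vega, 18)} (1 duplicate(s) eliminated).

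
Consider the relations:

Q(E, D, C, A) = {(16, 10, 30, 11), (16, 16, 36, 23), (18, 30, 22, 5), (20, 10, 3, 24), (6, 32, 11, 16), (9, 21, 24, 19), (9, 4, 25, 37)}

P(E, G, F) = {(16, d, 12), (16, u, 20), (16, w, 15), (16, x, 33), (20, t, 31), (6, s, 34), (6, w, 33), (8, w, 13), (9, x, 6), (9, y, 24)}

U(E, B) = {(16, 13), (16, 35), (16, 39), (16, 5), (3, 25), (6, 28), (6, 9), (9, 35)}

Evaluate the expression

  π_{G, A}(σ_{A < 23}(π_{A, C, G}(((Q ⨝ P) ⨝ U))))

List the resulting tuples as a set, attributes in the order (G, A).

Q ⋈ P (natural join on E): {(16, 10, 30, 11, d, 12), (16, 10, 30, 11, u, 20), (16, 10, 30, 11, w, 15), (16, 10, 30, 11, x, 33), (16, 16, 36, 23, d, 12), (16, 16, 36, 23, u, 20), (16, 16, 36, 23, w, 15), (16, 16, 36, 23, x, 33), (20, 10, 3, 24, t, 31), (6, 32, 11, 16, s, 34), (6, 32, 11, 16, w, 33), (9, 21, 24, 19, x, 6), (9, 21, 24, 19, y, 24), (9, 4, 25, 37, x, 6), (9, 4, 25, 37, y, 24)}
(Q ⨝ P) ⋈ U (natural join on E): {(16, 10, 30, 11, d, 12, 13), (16, 10, 30, 11, d, 12, 35), (16, 10, 30, 11, d, 12, 39), (16, 10, 30, 11, d, 12, 5), (16, 10, 30, 11, u, 20, 13), (16, 10, 30, 11, u, 20, 35), (16, 10, 30, 11, u, 20, 39), (16, 10, 30, 11, u, 20, 5), (16, 10, 30, 11, w, 15, 13), (16, 10, 30, 11, w, 15, 35), (16, 10, 30, 11, w, 15, 39), (16, 10, 30, 11, w, 15, 5), (16, 10, 30, 11, x, 33, 13), (16, 10, 30, 11, x, 33, 35), (16, 10, 30, 11, x, 33, 39), (16, 10, 30, 11, x, 33, 5), (16, 16, 36, 23, d, 12, 13), (16, 16, 36, 23, d, 12, 35), (16, 16, 36, 23, d, 12, 39), (16, 16, 36, 23, d, 12, 5), (16, 16, 36, 23, u, 20, 13), (16, 16, 36, 23, u, 20, 35), (16, 16, 36, 23, u, 20, 39), (16, 16, 36, 23, u, 20, 5), (16, 16, 36, 23, w, 15, 13), (16, 16, 36, 23, w, 15, 35), (16, 16, 36, 23, w, 15, 39), (16, 16, 36, 23, w, 15, 5), (16, 16, 36, 23, x, 33, 13), (16, 16, 36, 23, x, 33, 35), (16, 16, 36, 23, x, 33, 39), (16, 16, 36, 23, x, 33, 5), (6, 32, 11, 16, s, 34, 28), (6, 32, 11, 16, s, 34, 9), (6, 32, 11, 16, w, 33, 28), (6, 32, 11, 16, w, 33, 9), (9, 21, 24, 19, x, 6, 35), (9, 21, 24, 19, y, 24, 35), (9, 4, 25, 37, x, 6, 35), (9, 4, 25, 37, y, 24, 35)}
π[A, C, G]: project onto (A, C, G) (26 duplicate(s) eliminated) → {(11, 30, d), (11, 30, u), (11, 30, w), (11, 30, x), (16, 11, s), (16, 11, w), (19, 24, x), (19, 24, y), (23, 36, d), (23, 36, u), (23, 36, w), (23, 36, x), (37, 25, x), (37, 25, y)}
Selection A < 23: {(11, 30, d), (11, 30, u), (11, 30, w), (11, 30, x), (16, 11, s), (16, 11, w), (19, 24, x), (19, 24, y)}
π[G, A]: project onto (G, A) → {(d, 11), (s, 16), (u, 11), (w, 11), (w, 16), (x, 11), (x, 19), (y, 19)}

{(d, 11), (s, 16), (u, 11), (w, 11), (w, 16), (x, 11), (x, 19), (y, 19)}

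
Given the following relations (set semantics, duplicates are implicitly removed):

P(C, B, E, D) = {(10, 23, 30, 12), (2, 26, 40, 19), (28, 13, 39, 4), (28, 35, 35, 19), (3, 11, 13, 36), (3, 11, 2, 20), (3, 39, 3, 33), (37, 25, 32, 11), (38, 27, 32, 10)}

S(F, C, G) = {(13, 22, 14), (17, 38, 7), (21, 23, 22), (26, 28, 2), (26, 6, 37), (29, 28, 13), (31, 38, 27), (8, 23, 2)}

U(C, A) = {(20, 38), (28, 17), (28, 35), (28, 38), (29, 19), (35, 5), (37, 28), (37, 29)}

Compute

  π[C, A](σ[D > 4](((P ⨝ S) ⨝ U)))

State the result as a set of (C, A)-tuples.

{(28, 17), (28, 35), (28, 38)}

P ⋈ S (natural join on C): {(28, 13, 39, 4, 26, 2), (28, 13, 39, 4, 29, 13), (28, 35, 35, 19, 26, 2), (28, 35, 35, 19, 29, 13), (38, 27, 32, 10, 17, 7), (38, 27, 32, 10, 31, 27)}
(P ⨝ S) ⋈ U (natural join on C): {(28, 13, 39, 4, 26, 2, 17), (28, 13, 39, 4, 26, 2, 35), (28, 13, 39, 4, 26, 2, 38), (28, 13, 39, 4, 29, 13, 17), (28, 13, 39, 4, 29, 13, 35), (28, 13, 39, 4, 29, 13, 38), (28, 35, 35, 19, 26, 2, 17), (28, 35, 35, 19, 26, 2, 35), (28, 35, 35, 19, 26, 2, 38), (28, 35, 35, 19, 29, 13, 17), (28, 35, 35, 19, 29, 13, 35), (28, 35, 35, 19, 29, 13, 38)}
σ[D > 4]: keep tuples satisfying D > 4 → {(28, 35, 35, 19, 26, 2, 17), (28, 35, 35, 19, 26, 2, 35), (28, 35, 35, 19, 26, 2, 38), (28, 35, 35, 19, 29, 13, 17), (28, 35, 35, 19, 29, 13, 35), (28, 35, 35, 19, 29, 13, 38)}
Projecting to C, A (3 duplicate(s) eliminated): {(28, 17), (28, 35), (28, 38)}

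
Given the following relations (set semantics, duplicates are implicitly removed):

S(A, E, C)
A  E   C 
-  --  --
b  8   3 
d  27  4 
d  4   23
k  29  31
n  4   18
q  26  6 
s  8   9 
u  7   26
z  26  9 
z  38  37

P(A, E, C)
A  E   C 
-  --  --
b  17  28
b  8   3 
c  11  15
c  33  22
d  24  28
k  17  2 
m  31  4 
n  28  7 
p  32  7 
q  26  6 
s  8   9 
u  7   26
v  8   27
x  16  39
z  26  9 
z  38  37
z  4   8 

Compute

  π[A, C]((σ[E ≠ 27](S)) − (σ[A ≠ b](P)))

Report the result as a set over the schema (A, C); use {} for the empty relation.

Filtering on E ≠ 27 leaves {(b, 8, 3), (d, 4, 23), (k, 29, 31), (n, 4, 18), (q, 26, 6), (s, 8, 9), (u, 7, 26), (z, 26, 9), (z, 38, 37)}.
Filtering on A ≠ b leaves {(c, 11, 15), (c, 33, 22), (d, 24, 28), (k, 17, 2), (m, 31, 4), (n, 28, 7), (p, 32, 7), (q, 26, 6), (s, 8, 9), (u, 7, 26), (v, 8, 27), (x, 16, 39), (z, 26, 9), (z, 38, 37), (z, 4, 8)}.
Set difference of the two operands is {(b, 8, 3), (d, 4, 23), (k, 29, 31), (n, 4, 18)}.
π[A, C]: project onto (A, C) → {(b, 3), (d, 23), (k, 31), (n, 18)}

{(b, 3), (d, 23), (k, 31), (n, 18)}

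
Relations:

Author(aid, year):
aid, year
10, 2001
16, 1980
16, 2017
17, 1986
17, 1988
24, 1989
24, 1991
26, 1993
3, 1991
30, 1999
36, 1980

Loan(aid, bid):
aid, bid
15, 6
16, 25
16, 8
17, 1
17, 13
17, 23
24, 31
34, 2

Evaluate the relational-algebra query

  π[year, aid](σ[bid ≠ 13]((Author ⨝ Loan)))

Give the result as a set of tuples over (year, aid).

Author ⋈ Loan (natural join on aid): {(16, 1980, 25), (16, 1980, 8), (16, 2017, 25), (16, 2017, 8), (17, 1986, 1), (17, 1986, 13), (17, 1986, 23), (17, 1988, 1), (17, 1988, 13), (17, 1988, 23), (24, 1989, 31), (24, 1991, 31)}
σ[bid ≠ 13]: keep tuples satisfying bid ≠ 13 → {(16, 1980, 25), (16, 1980, 8), (16, 2017, 25), (16, 2017, 8), (17, 1986, 1), (17, 1986, 23), (17, 1988, 1), (17, 1988, 23), (24, 1989, 31), (24, 1991, 31)}
π[year, aid]: project onto (year, aid) (4 duplicate(s) eliminated) → {(1980, 16), (1986, 17), (1988, 17), (1989, 24), (1991, 24), (2017, 16)}

{(1980, 16), (1986, 17), (1988, 17), (1989, 24), (1991, 24), (2017, 16)}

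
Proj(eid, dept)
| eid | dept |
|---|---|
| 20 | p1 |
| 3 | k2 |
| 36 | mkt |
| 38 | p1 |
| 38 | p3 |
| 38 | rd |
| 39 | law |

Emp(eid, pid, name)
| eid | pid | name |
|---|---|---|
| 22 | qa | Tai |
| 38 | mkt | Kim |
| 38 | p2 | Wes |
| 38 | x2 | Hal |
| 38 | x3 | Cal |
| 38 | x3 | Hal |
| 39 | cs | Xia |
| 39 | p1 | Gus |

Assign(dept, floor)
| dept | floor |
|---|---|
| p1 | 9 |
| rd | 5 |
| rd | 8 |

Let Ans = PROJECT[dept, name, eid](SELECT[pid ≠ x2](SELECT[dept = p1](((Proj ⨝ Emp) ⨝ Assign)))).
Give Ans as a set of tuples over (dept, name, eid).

Joining Proj and Emp on eid yields {(38, p1, mkt, Kim), (38, p1, p2, Wes), (38, p1, x2, Hal), (38, p1, x3, Cal), (38, p1, x3, Hal), (38, p3, mkt, Kim), (38, p3, p2, Wes), (38, p3, x2, Hal), (38, p3, x3, Cal), (38, p3, x3, Hal), (38, rd, mkt, Kim), (38, rd, p2, Wes), (38, rd, x2, Hal), (38, rd, x3, Cal), (38, rd, x3, Hal), (39, law, cs, Xia), (39, law, p1, Gus)}.
Joining (Proj ⨝ Emp) and Assign on dept yields {(38, p1, mkt, Kim, 9), (38, p1, p2, Wes, 9), (38, p1, x2, Hal, 9), (38, p1, x3, Cal, 9), (38, p1, x3, Hal, 9), (38, rd, mkt, Kim, 5), (38, rd, mkt, Kim, 8), (38, rd, p2, Wes, 5), (38, rd, p2, Wes, 8), (38, rd, x2, Hal, 5), (38, rd, x2, Hal, 8), (38, rd, x3, Cal, 5), (38, rd, x3, Cal, 8), (38, rd, x3, Hal, 5), (38, rd, x3, Hal, 8)}.
Apply σ_{dept = p1}; surviving tuples: {(38, p1, mkt, Kim, 9), (38, p1, p2, Wes, 9), (38, p1, x2, Hal, 9), (38, p1, x3, Cal, 9), (38, p1, x3, Hal, 9)}
Apply σ_{pid ≠ x2}; surviving tuples: {(38, p1, mkt, Kim, 9), (38, p1, p2, Wes, 9), (38, p1, x3, Cal, 9), (38, p1, x3, Hal, 9)}
Projecting to dept, name, eid: {(p1, Cal, 38), (p1, Hal, 38), (p1, Kim, 38), (p1, Wes, 38)}

{(p1, Cal, 38), (p1, Hal, 38), (p1, Kim, 38), (p1, Wes, 38)}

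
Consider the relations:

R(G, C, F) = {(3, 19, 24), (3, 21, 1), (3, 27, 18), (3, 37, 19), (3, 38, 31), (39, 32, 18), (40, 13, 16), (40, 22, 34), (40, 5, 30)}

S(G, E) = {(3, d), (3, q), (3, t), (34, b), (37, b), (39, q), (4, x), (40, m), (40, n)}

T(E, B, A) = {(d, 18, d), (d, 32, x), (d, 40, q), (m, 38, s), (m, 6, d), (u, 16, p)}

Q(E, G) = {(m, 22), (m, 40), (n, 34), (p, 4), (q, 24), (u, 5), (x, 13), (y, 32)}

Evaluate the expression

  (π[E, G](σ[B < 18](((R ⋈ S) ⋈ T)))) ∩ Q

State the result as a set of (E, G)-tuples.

Natural join on G: {(3, 19, 24, d), (3, 19, 24, q), (3, 19, 24, t), (3, 21, 1, d), (3, 21, 1, q), (3, 21, 1, t), (3, 27, 18, d), (3, 27, 18, q), (3, 27, 18, t), (3, 37, 19, d), (3, 37, 19, q), (3, 37, 19, t), (3, 38, 31, d), (3, 38, 31, q), (3, 38, 31, t), (39, 32, 18, q), (40, 13, 16, m), (40, 13, 16, n), (40, 22, 34, m), (40, 22, 34, n), (40, 5, 30, m), (40, 5, 30, n)}
Natural join on E: {(3, 19, 24, d, 18, d), (3, 19, 24, d, 32, x), (3, 19, 24, d, 40, q), (3, 21, 1, d, 18, d), (3, 21, 1, d, 32, x), (3, 21, 1, d, 40, q), (3, 27, 18, d, 18, d), (3, 27, 18, d, 32, x), (3, 27, 18, d, 40, q), (3, 37, 19, d, 18, d), (3, 37, 19, d, 32, x), (3, 37, 19, d, 40, q), (3, 38, 31, d, 18, d), (3, 38, 31, d, 32, x), (3, 38, 31, d, 40, q), (40, 13, 16, m, 38, s), (40, 13, 16, m, 6, d), (40, 22, 34, m, 38, s), (40, 22, 34, m, 6, d), (40, 5, 30, m, 38, s), (40, 5, 30, m, 6, d)}
Selection B < 18: {(40, 13, 16, m, 6, d), (40, 22, 34, m, 6, d), (40, 5, 30, m, 6, d)}
Projecting to E, G (2 duplicate(s) eliminated): {(m, 40)}
Taking the intersection: {(m, 40)}

{(m, 40)}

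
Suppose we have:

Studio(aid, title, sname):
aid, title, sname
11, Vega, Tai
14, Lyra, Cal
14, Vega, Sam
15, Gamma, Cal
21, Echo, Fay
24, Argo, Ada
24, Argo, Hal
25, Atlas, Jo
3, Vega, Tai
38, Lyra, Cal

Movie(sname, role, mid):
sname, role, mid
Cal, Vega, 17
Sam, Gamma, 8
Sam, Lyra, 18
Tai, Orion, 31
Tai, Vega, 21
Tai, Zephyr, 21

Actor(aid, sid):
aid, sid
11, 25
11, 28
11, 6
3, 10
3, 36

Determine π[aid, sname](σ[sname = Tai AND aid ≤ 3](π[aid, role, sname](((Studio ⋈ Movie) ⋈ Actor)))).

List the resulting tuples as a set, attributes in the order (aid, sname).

{(3, Tai)}

Natural join on sname: {(11, Vega, Tai, Orion, 31), (11, Vega, Tai, Vega, 21), (11, Vega, Tai, Zephyr, 21), (14, Lyra, Cal, Vega, 17), (14, Vega, Sam, Gamma, 8), (14, Vega, Sam, Lyra, 18), (15, Gamma, Cal, Vega, 17), (3, Vega, Tai, Orion, 31), (3, Vega, Tai, Vega, 21), (3, Vega, Tai, Zephyr, 21), (38, Lyra, Cal, Vega, 17)}
Natural join on aid: {(11, Vega, Tai, Orion, 31, 25), (11, Vega, Tai, Orion, 31, 28), (11, Vega, Tai, Orion, 31, 6), (11, Vega, Tai, Vega, 21, 25), (11, Vega, Tai, Vega, 21, 28), (11, Vega, Tai, Vega, 21, 6), (11, Vega, Tai, Zephyr, 21, 25), (11, Vega, Tai, Zephyr, 21, 28), (11, Vega, Tai, Zephyr, 21, 6), (3, Vega, Tai, Orion, 31, 10), (3, Vega, Tai, Orion, 31, 36), (3, Vega, Tai, Vega, 21, 10), (3, Vega, Tai, Vega, 21, 36), (3, Vega, Tai, Zephyr, 21, 10), (3, Vega, Tai, Zephyr, 21, 36)}
π[aid, role, sname]: project onto (aid, role, sname) (9 duplicate(s) eliminated) → {(11, Orion, Tai), (11, Vega, Tai), (11, Zephyr, Tai), (3, Orion, Tai), (3, Vega, Tai), (3, Zephyr, Tai)}
Filtering on sname = Tai AND aid ≤ 3 leaves {(3, Orion, Tai), (3, Vega, Tai), (3, Zephyr, Tai)}.
π[aid, sname]: project onto (aid, sname) (2 duplicate(s) eliminated) → {(3, Tai)}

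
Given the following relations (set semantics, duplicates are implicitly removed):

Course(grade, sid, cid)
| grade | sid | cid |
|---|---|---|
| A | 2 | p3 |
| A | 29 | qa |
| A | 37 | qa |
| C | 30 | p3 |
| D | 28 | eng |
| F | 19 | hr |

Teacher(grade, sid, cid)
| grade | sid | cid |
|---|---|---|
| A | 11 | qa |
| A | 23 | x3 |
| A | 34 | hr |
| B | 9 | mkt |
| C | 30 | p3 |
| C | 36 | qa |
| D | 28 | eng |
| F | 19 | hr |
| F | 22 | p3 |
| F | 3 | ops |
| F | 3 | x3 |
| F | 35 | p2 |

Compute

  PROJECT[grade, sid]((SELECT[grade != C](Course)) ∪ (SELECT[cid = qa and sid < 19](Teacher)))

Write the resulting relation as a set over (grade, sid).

Apply σ_{grade != C}; surviving tuples: {(A, 2, p3), (A, 29, qa), (A, 37, qa), (D, 28, eng), (F, 19, hr)}
Apply σ_{cid = qa and sid < 19}; surviving tuples: {(A, 11, qa)}
Union: {(A, 2, p3), (A, 29, qa), (A, 37, qa), (D, 28, eng), (F, 19, hr)} with {(A, 11, qa)} → {(A, 11, qa), (A, 2, p3), (A, 29, qa), (A, 37, qa), (D, 28, eng), (F, 19, hr)}
π_{grade, sid} gives {(A, 11), (A, 2), (A, 29), (A, 37), (D, 28), (F, 19)}.

{(A, 11), (A, 2), (A, 29), (A, 37), (D, 28), (F, 19)}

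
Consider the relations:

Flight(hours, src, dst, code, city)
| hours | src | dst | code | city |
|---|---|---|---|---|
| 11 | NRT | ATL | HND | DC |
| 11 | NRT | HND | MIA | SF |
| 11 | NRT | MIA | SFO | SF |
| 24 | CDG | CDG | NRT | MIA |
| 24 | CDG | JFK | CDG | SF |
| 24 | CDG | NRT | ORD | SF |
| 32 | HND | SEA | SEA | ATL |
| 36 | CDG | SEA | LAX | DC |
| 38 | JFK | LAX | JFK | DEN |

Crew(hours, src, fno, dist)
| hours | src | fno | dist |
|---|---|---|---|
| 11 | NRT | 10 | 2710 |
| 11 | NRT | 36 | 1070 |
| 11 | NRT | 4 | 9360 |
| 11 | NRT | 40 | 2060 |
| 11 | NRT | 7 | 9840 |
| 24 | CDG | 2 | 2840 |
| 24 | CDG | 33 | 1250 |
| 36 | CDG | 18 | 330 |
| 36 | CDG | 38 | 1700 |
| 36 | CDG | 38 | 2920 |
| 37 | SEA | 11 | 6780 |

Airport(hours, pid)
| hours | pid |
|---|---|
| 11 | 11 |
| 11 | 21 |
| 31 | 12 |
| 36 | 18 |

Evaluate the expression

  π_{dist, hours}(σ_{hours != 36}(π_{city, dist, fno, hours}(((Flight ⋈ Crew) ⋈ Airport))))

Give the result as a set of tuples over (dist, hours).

{(1070, 11), (2060, 11), (2710, 11), (9360, 11), (9840, 11)}

Natural join on hours, src: {(11, NRT, ATL, HND, DC, 10, 2710), (11, NRT, ATL, HND, DC, 36, 1070), (11, NRT, ATL, HND, DC, 4, 9360), (11, NRT, ATL, HND, DC, 40, 2060), (11, NRT, ATL, HND, DC, 7, 9840), (11, NRT, HND, MIA, SF, 10, 2710), (11, NRT, HND, MIA, SF, 36, 1070), (11, NRT, HND, MIA, SF, 4, 9360), (11, NRT, HND, MIA, SF, 40, 2060), (11, NRT, HND, MIA, SF, 7, 9840), (11, NRT, MIA, SFO, SF, 10, 2710), (11, NRT, MIA, SFO, SF, 36, 1070), (11, NRT, MIA, SFO, SF, 4, 9360), (11, NRT, MIA, SFO, SF, 40, 2060), (11, NRT, MIA, SFO, SF, 7, 9840), (24, CDG, CDG, NRT, MIA, 2, 2840), (24, CDG, CDG, NRT, MIA, 33, 1250), (24, CDG, JFK, CDG, SF, 2, 2840), (24, CDG, JFK, CDG, SF, 33, 1250), (24, CDG, NRT, ORD, SF, 2, 2840), (24, CDG, NRT, ORD, SF, 33, 1250), (36, CDG, SEA, LAX, DC, 18, 330), (36, CDG, SEA, LAX, DC, 38, 1700), (36, CDG, SEA, LAX, DC, 38, 2920)}
Natural join on hours: {(11, NRT, ATL, HND, DC, 10, 2710, 11), (11, NRT, ATL, HND, DC, 10, 2710, 21), (11, NRT, ATL, HND, DC, 36, 1070, 11), (11, NRT, ATL, HND, DC, 36, 1070, 21), (11, NRT, ATL, HND, DC, 4, 9360, 11), (11, NRT, ATL, HND, DC, 4, 9360, 21), (11, NRT, ATL, HND, DC, 40, 2060, 11), (11, NRT, ATL, HND, DC, 40, 2060, 21), (11, NRT, ATL, HND, DC, 7, 9840, 11), (11, NRT, ATL, HND, DC, 7, 9840, 21), (11, NRT, HND, MIA, SF, 10, 2710, 11), (11, NRT, HND, MIA, SF, 10, 2710, 21), (11, NRT, HND, MIA, SF, 36, 1070, 11), (11, NRT, HND, MIA, SF, 36, 1070, 21), (11, NRT, HND, MIA, SF, 4, 9360, 11), (11, NRT, HND, MIA, SF, 4, 9360, 21), (11, NRT, HND, MIA, SF, 40, 2060, 11), (11, NRT, HND, MIA, SF, 40, 2060, 21), (11, NRT, HND, MIA, SF, 7, 9840, 11), (11, NRT, HND, MIA, SF, 7, 9840, 21), (11, NRT, MIA, SFO, SF, 10, 2710, 11), (11, NRT, MIA, SFO, SF, 10, 2710, 21), (11, NRT, MIA, SFO, SF, 36, 1070, 11), (11, NRT, MIA, SFO, SF, 36, 1070, 21), (11, NRT, MIA, SFO, SF, 4, 9360, 11), (11, NRT, MIA, SFO, SF, 4, 9360, 21), (11, NRT, MIA, SFO, SF, 40, 2060, 11), (11, NRT, MIA, SFO, SF, 40, 2060, 21), (11, NRT, MIA, SFO, SF, 7, 9840, 11), (11, NRT, MIA, SFO, SF, 7, 9840, 21), (36, CDG, SEA, LAX, DC, 18, 330, 18), (36, CDG, SEA, LAX, DC, 38, 1700, 18), (36, CDG, SEA, LAX, DC, 38, 2920, 18)}
π[city, dist, fno, hours]: project onto (city, dist, fno, hours) (20 duplicate(s) eliminated) → {(DC, 1070, 36, 11), (DC, 1700, 38, 36), (DC, 2060, 40, 11), (DC, 2710, 10, 11), (DC, 2920, 38, 36), (DC, 330, 18, 36), (DC, 9360, 4, 11), (DC, 9840, 7, 11), (SF, 1070, 36, 11), (SF, 2060, 40, 11), (SF, 2710, 10, 11), (SF, 9360, 4, 11), (SF, 9840, 7, 11)}
Filtering on hours != 36 leaves {(DC, 1070, 36, 11), (DC, 2060, 40, 11), (DC, 2710, 10, 11), (DC, 9360, 4, 11), (DC, 9840, 7, 11), (SF, 1070, 36, 11), (SF, 2060, 40, 11), (SF, 2710, 10, 11), (SF, 9360, 4, 11), (SF, 9840, 7, 11)}.
π[dist, hours]: project onto (dist, hours) (5 duplicate(s) eliminated) → {(1070, 11), (2060, 11), (2710, 11), (9360, 11), (9840, 11)}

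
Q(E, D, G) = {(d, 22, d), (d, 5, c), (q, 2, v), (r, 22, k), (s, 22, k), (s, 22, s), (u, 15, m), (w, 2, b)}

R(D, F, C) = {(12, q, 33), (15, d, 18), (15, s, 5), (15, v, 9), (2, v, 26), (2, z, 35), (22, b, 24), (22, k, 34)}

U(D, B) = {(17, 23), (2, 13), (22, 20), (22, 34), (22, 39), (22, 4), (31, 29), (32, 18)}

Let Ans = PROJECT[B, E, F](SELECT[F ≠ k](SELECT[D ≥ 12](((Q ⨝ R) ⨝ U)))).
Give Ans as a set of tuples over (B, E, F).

{(20, d, b), (20, r, b), (20, s, b), (34, d, b), (34, r, b), (34, s, b), (39, d, b), (39, r, b), (39, s, b), (4, d, b), (4, r, b), (4, s, b)}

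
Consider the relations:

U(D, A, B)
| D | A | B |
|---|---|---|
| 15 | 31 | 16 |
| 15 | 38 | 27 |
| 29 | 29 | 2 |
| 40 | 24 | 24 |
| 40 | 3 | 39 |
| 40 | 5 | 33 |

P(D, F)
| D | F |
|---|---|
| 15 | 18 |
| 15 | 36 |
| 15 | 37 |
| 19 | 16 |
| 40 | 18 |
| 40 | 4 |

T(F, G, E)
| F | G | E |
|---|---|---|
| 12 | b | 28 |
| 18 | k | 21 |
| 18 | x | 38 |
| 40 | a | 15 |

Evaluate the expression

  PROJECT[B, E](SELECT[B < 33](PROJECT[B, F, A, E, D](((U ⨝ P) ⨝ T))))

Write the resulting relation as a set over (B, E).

U ⋈ P (natural join on D): {(15, 31, 16, 18), (15, 31, 16, 36), (15, 31, 16, 37), (15, 38, 27, 18), (15, 38, 27, 36), (15, 38, 27, 37), (40, 24, 24, 18), (40, 24, 24, 4), (40, 3, 39, 18), (40, 3, 39, 4), (40, 5, 33, 18), (40, 5, 33, 4)}
(U ⨝ P) ⋈ T (natural join on F): {(15, 31, 16, 18, k, 21), (15, 31, 16, 18, x, 38), (15, 38, 27, 18, k, 21), (15, 38, 27, 18, x, 38), (40, 24, 24, 18, k, 21), (40, 24, 24, 18, x, 38), (40, 3, 39, 18, k, 21), (40, 3, 39, 18, x, 38), (40, 5, 33, 18, k, 21), (40, 5, 33, 18, x, 38)}
Keep only column(s) B, F, A, E, D: {(16, 18, 31, 21, 15), (16, 18, 31, 38, 15), (24, 18, 24, 21, 40), (24, 18, 24, 38, 40), (27, 18, 38, 21, 15), (27, 18, 38, 38, 15), (33, 18, 5, 21, 40), (33, 18, 5, 38, 40), (39, 18, 3, 21, 40), (39, 18, 3, 38, 40)}
Filtering on B < 33 leaves {(16, 18, 31, 21, 15), (16, 18, 31, 38, 15), (24, 18, 24, 21, 40), (24, 18, 24, 38, 40), (27, 18, 38, 21, 15), (27, 18, 38, 38, 15)}.
Keep only column(s) B, E: {(16, 21), (16, 38), (24, 21), (24, 38), (27, 21), (27, 38)}

{(16, 21), (16, 38), (24, 21), (24, 38), (27, 21), (27, 38)}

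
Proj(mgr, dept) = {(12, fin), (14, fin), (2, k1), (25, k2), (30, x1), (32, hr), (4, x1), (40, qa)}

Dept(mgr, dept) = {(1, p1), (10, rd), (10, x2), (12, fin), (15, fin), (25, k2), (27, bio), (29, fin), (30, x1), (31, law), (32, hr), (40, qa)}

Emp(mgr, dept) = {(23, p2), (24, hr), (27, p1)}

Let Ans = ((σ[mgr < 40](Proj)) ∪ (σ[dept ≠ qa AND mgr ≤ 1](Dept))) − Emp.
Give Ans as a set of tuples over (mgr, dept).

{(1, p1), (12, fin), (14, fin), (2, k1), (25, k2), (30, x1), (32, hr), (4, x1)}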